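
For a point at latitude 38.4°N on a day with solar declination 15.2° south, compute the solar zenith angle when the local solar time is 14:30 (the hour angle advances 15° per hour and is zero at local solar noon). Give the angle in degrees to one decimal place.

64.1°

Hour angle H = 15° × (14.5 − 12) = 37.50°.
cos θ_z = sin φ sin δ + cos φ cos δ cos H = (0.6211)(-0.2622) + (0.7837)(0.9650)(0.7934) = 0.4372.
θ_z = arccos(0.4372) = 64.07°.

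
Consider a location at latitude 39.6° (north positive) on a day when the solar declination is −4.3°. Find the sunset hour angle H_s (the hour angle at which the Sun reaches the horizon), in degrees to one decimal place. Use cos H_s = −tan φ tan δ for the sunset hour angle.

cos H_s = −tan(39.6°) · tan(-4.3°) = 0.0622, so H_s = arccos(0.0622) = 86.43°.

86.4°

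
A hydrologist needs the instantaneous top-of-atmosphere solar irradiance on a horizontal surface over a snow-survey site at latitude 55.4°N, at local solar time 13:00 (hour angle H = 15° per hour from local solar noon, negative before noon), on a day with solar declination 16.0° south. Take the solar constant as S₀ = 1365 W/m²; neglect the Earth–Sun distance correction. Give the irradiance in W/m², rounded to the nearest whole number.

410 W/m²

Hour angle H = 15° × (13 − 12) = 15.00°.
With φ = 55.4°, δ = -16.0°, H = 15.00°: sin φ sin δ = -0.2269, cos φ cos δ cos H = 0.5272, so cos θ_z = 0.3003.
Top-of-atmosphere irradiance = S₀ cos θ_z = 1365 × 0.3003 = 409.91 W/m².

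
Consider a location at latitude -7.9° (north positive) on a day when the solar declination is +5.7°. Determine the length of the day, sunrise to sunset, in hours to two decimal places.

cos H_s = −tan(-7.9°) · tan(5.7°) = 0.0139, so H_s = arccos(0.0139) = 89.20°.
Day length = 2 H_s / 15° h⁻¹ = 178.40° / 15 = 11.893 h.

11.89 hours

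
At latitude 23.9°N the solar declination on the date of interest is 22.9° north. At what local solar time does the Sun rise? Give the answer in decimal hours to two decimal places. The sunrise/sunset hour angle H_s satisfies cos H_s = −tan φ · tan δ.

5.28 h

The sunset hour angle satisfies cos H_s = −tan φ tan δ = -0.1872, giving H_s = 100.79°.
Sunrise is at 12 − H_s/15 = 12 − 6.719 = 5.281 h local solar time.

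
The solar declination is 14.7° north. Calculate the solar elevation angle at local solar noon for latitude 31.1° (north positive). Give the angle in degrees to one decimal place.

73.6°

At local solar noon the hour angle is zero, so the elevation is 90° − |φ − δ| = 90° − |31.1° − (14.7°)| = 90° − 16.4° = 73.6°.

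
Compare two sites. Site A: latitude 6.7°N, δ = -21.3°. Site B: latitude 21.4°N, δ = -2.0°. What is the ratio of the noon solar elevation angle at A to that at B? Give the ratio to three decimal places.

A: 90° − |6.7 − (-21.3)| = 62.00°.
B: 90° − |21.4 − (-2.0)| = 66.60°.
Ratio A/B = 62.0000 / 66.6000 = 0.9309.

0.931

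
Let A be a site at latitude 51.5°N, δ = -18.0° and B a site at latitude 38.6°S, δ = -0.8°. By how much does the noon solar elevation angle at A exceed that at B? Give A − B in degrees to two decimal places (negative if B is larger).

A: 90° − |51.5 − (-18.0)| = 20.50°.
B: 90° − |-38.6 − (-0.8)| = 52.20°.
A − B = 20.50 − 52.20 = -31.70°.

-31.70°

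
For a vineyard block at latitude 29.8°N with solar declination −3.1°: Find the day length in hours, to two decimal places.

11.76 hours

cos H_s = −tan(29.8°) · tan(-3.1°) = 0.0310, so H_s = arccos(0.0310) = 88.22°.
Day length = 2 H_s / 15° h⁻¹ = 176.44° / 15 = 11.763 h.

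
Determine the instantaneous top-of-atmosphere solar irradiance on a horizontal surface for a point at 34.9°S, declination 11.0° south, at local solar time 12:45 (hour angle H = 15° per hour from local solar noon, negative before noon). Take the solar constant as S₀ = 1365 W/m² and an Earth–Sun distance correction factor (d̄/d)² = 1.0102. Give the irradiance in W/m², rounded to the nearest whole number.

Hour angle H = 15° × (12.75 − 12) = 11.25°.
With φ = -34.9°, δ = -11.0°, H = 11.25°: sin φ sin δ = 0.1092, cos φ cos δ cos H = 0.7896, so cos θ_z = 0.8988.
Top-of-atmosphere irradiance = S₀ (d̄/d)² cos θ_z = 1365 × 1.0102 × 0.8988 = 1239.38 W/m².

1239 W/m²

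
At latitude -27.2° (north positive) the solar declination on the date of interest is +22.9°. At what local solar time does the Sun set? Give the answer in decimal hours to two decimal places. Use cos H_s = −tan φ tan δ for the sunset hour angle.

The sunset hour angle satisfies cos H_s = −tan φ tan δ = 0.2171, giving H_s = 77.46°.
Sunset is at 12 + H_s/15 = 12 + 5.164 = 17.164 h local solar time.

17.16 h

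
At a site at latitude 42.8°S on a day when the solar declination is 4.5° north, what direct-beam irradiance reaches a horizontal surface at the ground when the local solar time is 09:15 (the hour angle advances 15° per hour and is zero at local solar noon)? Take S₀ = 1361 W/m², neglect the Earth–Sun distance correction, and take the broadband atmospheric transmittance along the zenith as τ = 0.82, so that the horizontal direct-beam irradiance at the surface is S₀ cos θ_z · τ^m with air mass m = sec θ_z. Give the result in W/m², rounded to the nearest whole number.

453 W/m²

Hour angle H = 15° × (9.25 − 12) = -41.25°.
cos θ_z = sin φ sin δ + cos φ cos δ cos H = (-0.6794)(0.0785) + (0.7337)(0.9969)(0.7518) = 0.4966.
Air mass m = 1/cos θ_z = 1/0.4966 = 2.014; τ^m = 0.82^2.014 = 0.6705.
Surface direct beam = 1361 × 0.4966 × 0.6705 = 453.17 W/m².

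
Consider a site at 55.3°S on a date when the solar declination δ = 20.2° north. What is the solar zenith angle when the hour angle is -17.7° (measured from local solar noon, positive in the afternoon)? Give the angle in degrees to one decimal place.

77.0°

cos θ_z = sin(-55.3°) sin(20.2°) + cos(-55.3°) cos(20.2°) cos(-17.70°) = -0.2839 + 0.5090 = 0.2251.
θ_z = arccos(0.2251) = 76.99°.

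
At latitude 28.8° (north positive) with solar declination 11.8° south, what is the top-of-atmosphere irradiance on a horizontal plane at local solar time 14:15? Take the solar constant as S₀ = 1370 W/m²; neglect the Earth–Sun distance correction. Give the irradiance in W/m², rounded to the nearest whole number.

842 W/m²

Hour angle H = 15° × (14.25 − 12) = 33.75°.
cos θ_z = sin φ sin δ + cos φ cos δ cos H = (0.4818)(-0.2045) + (0.8763)(0.9789)(0.8315) = 0.6147.
Top-of-atmosphere irradiance = S₀ cos θ_z = 1370 × 0.6147 = 842.14 W/m².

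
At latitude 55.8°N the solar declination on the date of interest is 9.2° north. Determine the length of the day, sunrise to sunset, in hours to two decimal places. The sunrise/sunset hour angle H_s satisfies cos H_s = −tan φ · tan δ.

13.84 hours

cos H_s = −tan(55.8°) · tan(9.2°) = -0.2383, so H_s = arccos(-0.2383) = 103.79°.
Day length = 2 H_s / 15° h⁻¹ = 207.58° / 15 = 13.839 h.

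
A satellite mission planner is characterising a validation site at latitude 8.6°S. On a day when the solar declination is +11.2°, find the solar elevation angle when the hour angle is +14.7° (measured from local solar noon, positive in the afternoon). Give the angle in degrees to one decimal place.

With φ = -8.6°, δ = 11.2°, H = 14.70°: sin φ sin δ = -0.0290, cos φ cos δ cos H = 0.9382, so cos θ_z = 0.9092.
θ_z = arccos(0.9092) = 24.60°, so the elevation is 90° − 24.60° = 65.40°.

65.4°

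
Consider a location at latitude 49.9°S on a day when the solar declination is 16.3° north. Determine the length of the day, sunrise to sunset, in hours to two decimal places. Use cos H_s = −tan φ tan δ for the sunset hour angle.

9.29 hours

cos H_s = −tan(-49.9°) · tan(16.3°) = 0.3473, so H_s = arccos(0.3473) = 69.68°.
Day length = 2 H_s / 15° h⁻¹ = 139.36° / 15 = 9.291 h.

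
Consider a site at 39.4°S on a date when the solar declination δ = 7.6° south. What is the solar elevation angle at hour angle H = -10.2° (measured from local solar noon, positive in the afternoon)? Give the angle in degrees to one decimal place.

cos θ_z = sin(-39.4°) sin(-7.6°) + cos(-39.4°) cos(-7.6°) cos(-10.20°) = 0.0839 + 0.7538 = 0.8377.
θ_z = arccos(0.8377) = 33.10°, so the elevation is 90° − 33.10° = 56.90°.

56.9°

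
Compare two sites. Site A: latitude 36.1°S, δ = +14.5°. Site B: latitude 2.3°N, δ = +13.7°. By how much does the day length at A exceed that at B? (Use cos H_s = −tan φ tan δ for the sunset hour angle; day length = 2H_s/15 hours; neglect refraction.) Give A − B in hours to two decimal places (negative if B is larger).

-1.52 h

A: H_s = arccos(−tan -36.1° · tan 14.5°) = 79.13°, so 2H_s/15 = 10.5507 h.
B: H_s = arccos(−tan 2.3° · tan 13.7°) = 90.56°, so 2H_s/15 = 12.0747 h.
A − B = 10.5507 − 12.0747 = -1.5240 h.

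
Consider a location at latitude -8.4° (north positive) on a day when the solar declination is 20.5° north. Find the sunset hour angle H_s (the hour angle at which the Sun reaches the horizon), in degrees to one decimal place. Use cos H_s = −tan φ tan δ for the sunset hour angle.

86.8°

−tan φ tan δ = −(-0.1477)(0.3739) = 0.0552; H_s = arccos(0.0552) = 86.84°.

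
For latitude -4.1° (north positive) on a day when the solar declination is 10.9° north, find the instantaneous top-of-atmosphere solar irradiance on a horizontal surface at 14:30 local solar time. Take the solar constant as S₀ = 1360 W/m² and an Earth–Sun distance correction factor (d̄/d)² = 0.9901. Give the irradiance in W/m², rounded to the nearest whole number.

Hour angle H = 15° × (14.5 − 12) = 37.50°.
cos θ_z = sin φ sin δ + cos φ cos δ cos H = (-0.0715)(0.1891) + (0.9974)(0.9820)(0.7934) = 0.7636.
Top-of-atmosphere irradiance = S₀ (d̄/d)² cos θ_z = 1360 × 0.9901 × 0.7636 = 1028.21 W/m².

1028 W/m²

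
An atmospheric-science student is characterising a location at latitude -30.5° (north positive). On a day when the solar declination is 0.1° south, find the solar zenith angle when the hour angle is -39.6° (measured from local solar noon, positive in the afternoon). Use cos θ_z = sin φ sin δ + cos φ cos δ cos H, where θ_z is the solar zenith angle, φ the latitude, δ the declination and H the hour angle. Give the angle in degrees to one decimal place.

cos θ_z = sin(-30.5°) sin(-0.1°) + cos(-30.5°) cos(-0.1°) cos(-39.60°) = 0.0009 + 0.6639 = 0.6648.
θ_z = arccos(0.6648) = 48.33°.

48.3°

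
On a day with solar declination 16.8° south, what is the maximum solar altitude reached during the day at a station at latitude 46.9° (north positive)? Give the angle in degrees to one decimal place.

26.3°

At local solar noon the hour angle is zero, so the elevation is 90° − |φ − δ| = 90° − |46.9° − (-16.8°)| = 90° − 63.7° = 26.3°.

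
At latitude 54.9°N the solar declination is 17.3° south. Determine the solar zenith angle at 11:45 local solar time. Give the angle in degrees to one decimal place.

72.3°

Hour angle H = 15° × (11.75 − 12) = -3.75°.
With φ = 54.9°, δ = -17.3°, H = -3.75°: sin φ sin δ = -0.2433, cos φ cos δ cos H = 0.5478, so cos θ_z = 0.3045.
θ_z = arccos(0.3045) = 72.27°.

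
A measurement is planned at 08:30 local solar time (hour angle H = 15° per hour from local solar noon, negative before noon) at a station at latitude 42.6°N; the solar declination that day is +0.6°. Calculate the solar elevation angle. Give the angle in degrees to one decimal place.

27.1°

Hour angle H = 15° × (8.5 − 12) = -52.50°.
cos θ_z = sin φ sin δ + cos φ cos δ cos H = (0.6769)(0.0105) + (0.7361)(0.9999)(0.6088) = 0.4552.
θ_z = arccos(0.4552) = 62.92°, so the elevation is 90° − 62.92° = 27.08°.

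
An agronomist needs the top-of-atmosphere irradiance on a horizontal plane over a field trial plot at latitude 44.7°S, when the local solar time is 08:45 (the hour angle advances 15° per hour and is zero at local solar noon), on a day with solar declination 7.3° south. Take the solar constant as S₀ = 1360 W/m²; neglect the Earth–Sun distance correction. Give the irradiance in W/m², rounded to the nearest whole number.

Hour angle H = 15° × (8.75 − 12) = -48.75°.
With φ = -44.7°, δ = -7.3°, H = -48.75°: sin φ sin δ = 0.0894, cos φ cos δ cos H = 0.4649, so cos θ_z = 0.5543.
Top-of-atmosphere irradiance = S₀ cos θ_z = 1360 × 0.5543 = 753.85 W/m².

754 W/m²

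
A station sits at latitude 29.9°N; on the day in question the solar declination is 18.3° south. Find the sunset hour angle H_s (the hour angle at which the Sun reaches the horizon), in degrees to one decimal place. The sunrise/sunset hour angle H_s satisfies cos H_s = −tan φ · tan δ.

79.0°

−tan φ tan δ = −(0.5750)(-0.3307) = 0.1902; H_s = arccos(0.1902) = 79.04°.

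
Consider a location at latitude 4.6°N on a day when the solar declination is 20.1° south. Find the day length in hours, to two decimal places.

The sunset hour angle satisfies cos H_s = −tan φ tan δ = 0.0294, giving H_s = 88.32°.
Day length = 2 H_s / 15° h⁻¹ = 176.64° / 15 = 11.776 h.

11.78 hours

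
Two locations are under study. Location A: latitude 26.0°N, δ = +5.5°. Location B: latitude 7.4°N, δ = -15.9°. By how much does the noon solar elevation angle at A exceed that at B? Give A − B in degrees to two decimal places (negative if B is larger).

+2.80°

A: 90° − |26.0 − (5.5)| = 69.50°.
B: 90° − |7.4 − (-15.9)| = 66.70°.
A − B = 69.50 − 66.70 = 2.80°.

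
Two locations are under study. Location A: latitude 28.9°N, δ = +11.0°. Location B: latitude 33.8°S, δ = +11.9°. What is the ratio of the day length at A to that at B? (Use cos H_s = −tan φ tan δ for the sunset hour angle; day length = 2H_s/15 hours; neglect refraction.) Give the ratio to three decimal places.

A: H_s = arccos(−tan 28.9° · tan 11.0°) = 96.16°, so 2H_s/15 = 12.8213 h.
B: H_s = arccos(−tan -33.8° · tan 11.9°) = 81.89°, so 2H_s/15 = 10.9187 h.
Ratio A/B = 12.8213 / 10.9187 = 1.1743.

1.174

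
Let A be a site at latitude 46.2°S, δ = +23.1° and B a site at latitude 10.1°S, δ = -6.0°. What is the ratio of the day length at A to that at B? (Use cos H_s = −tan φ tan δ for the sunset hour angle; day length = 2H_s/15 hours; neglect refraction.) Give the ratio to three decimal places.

A: H_s = arccos(−tan -46.2° · tan 23.1°) = 63.59°, so 2H_s/15 = 8.4787 h.
B: H_s = arccos(−tan -10.1° · tan -6.0°) = 91.07°, so 2H_s/15 = 12.1427 h.
Ratio A/B = 8.4787 / 12.1427 = 0.6983.

0.698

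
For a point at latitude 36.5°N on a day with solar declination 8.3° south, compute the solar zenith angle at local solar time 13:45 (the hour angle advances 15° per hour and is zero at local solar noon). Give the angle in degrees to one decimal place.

Hour angle H = 15° × (13.75 − 12) = 26.25°.
With φ = 36.5°, δ = -8.3°, H = 26.25°: sin φ sin δ = -0.0859, cos φ cos δ cos H = 0.7134, so cos θ_z = 0.6275.
θ_z = arccos(0.6275) = 51.13°.

51.1°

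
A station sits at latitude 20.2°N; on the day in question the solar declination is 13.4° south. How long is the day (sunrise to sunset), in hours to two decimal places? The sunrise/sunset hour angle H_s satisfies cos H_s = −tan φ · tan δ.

The sunset hour angle satisfies cos H_s = −tan φ tan δ = 0.0877, giving H_s = 84.97°.
Day length = 2 H_s / 15° h⁻¹ = 169.94° / 15 = 11.329 h.

11.33 hours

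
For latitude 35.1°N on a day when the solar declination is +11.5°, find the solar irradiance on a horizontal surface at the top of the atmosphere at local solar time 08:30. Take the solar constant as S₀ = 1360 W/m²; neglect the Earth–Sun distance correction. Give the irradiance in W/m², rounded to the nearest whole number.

Hour angle H = 15° × (8.5 − 12) = -52.50°.
With φ = 35.1°, δ = 11.5°, H = -52.50°: sin φ sin δ = 0.1146, cos φ cos δ cos H = 0.4881, so cos θ_z = 0.6027.
Top-of-atmosphere irradiance = S₀ cos θ_z = 1360 × 0.6027 = 819.67 W/m².

820 W/m²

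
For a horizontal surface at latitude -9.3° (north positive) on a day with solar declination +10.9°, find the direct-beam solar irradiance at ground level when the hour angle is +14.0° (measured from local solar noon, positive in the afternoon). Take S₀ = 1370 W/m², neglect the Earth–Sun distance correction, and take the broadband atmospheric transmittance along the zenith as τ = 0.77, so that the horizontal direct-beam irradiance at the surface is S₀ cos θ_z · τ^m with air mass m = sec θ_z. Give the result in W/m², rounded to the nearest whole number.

935 W/m²

cos θ_z = sin φ sin δ + cos φ cos δ cos H = (-0.1616)(0.1891) + (0.9869)(0.9820)(0.9703) = 0.9098.
Air mass m = 1/cos θ_z = 1/0.9098 = 1.099; τ^m = 0.77^1.099 = 0.7503.
Surface direct beam = 1370 × 0.9098 × 0.7503 = 935.19 W/m².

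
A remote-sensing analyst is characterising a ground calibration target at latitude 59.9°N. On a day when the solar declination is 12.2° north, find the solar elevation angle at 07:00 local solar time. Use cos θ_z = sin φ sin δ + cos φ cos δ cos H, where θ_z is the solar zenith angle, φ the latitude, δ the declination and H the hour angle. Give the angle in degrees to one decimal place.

18.0°

Hour angle H = 15° × (7 − 12) = -75.00°.
cos θ_z = sin φ sin δ + cos φ cos δ cos H = (0.8652)(0.2113) + (0.5015)(0.9774)(0.2588) = 0.3097.
θ_z = arccos(0.3097) = 71.96°, so the elevation is 90° − 71.96° = 18.04°.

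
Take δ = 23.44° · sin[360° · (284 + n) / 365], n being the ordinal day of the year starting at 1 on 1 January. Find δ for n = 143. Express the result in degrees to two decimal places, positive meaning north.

360 × (284 + 143) / 365 = 421.151°; sin(421.151°) = 0.8759.
δ = 23.44 × 0.8759 = 20.531° ≈ +20.53°.

+20.53°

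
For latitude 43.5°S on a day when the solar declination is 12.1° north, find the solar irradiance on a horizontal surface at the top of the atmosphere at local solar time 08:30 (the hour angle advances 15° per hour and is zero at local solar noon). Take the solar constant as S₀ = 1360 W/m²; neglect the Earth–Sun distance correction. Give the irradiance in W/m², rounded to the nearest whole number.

391 W/m²

Hour angle H = 15° × (8.5 − 12) = -52.50°.
cos θ_z = sin(-43.5°) sin(12.1°) + cos(-43.5°) cos(12.1°) cos(-52.50°) = -0.1443 + 0.4318 = 0.2875.
Top-of-atmosphere irradiance = S₀ cos θ_z = 1360 × 0.2875 = 391.00 W/m².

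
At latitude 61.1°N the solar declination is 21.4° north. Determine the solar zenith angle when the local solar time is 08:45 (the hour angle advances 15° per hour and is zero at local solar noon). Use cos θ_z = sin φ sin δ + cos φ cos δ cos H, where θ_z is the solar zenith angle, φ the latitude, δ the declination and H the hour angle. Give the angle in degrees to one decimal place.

52.0°

Hour angle H = 15° × (8.75 − 12) = -48.75°.
cos θ_z = sin φ sin δ + cos φ cos δ cos H = (0.8755)(0.3649) + (0.4833)(0.9311)(0.6593) = 0.6162.
θ_z = arccos(0.6162) = 51.96°.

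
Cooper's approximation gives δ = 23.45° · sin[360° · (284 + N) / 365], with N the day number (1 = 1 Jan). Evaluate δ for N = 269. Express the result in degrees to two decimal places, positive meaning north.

360 × (284 + 269) / 365 = 545.425°; sin(545.425°) = -0.0945.
δ = 23.45 × -0.0945 = -2.216° ≈ -2.22°.

-2.22°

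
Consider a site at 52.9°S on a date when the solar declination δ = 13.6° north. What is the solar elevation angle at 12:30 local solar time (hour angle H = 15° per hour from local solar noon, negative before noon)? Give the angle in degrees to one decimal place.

23.2°

Hour angle H = 15° × (12.5 − 12) = 7.50°.
With φ = -52.9°, δ = 13.6°, H = 7.50°: sin φ sin δ = -0.1875, cos φ cos δ cos H = 0.5813, so cos θ_z = 0.3938.
θ_z = arccos(0.3938) = 66.81°, so the elevation is 90° − 66.81° = 23.19°.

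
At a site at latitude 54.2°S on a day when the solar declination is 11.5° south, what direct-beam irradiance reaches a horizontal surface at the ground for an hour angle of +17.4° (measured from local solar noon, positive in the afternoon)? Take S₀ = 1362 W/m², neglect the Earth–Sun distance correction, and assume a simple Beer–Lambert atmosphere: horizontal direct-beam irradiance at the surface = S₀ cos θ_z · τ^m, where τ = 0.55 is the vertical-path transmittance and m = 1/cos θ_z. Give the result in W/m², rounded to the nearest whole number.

415 W/m²

With φ = -54.2°, δ = -11.5°, H = 17.40°: sin φ sin δ = 0.1617, cos φ cos δ cos H = 0.5470, so cos θ_z = 0.7087.
Air mass m = 1/cos θ_z = 1/0.7087 = 1.411; τ^m = 0.55^1.411 = 0.4302.
Surface direct beam = 1362 × 0.7087 × 0.4302 = 415.25 W/m².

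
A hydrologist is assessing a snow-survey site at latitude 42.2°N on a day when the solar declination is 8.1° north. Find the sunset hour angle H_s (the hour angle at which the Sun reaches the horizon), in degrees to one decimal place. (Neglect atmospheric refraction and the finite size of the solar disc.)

−tan φ tan δ = −(0.9067)(0.1423) = -0.1290; H_s = arccos(-0.1290) = 97.41°.

97.4°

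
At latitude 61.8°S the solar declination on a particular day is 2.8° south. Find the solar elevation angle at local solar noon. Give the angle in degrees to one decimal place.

At local solar noon the hour angle is zero, so the elevation is 90° − |φ − δ| = 90° − |-61.8° − (-2.8°)| = 90° − 59.0° = 31.0°.

31.0°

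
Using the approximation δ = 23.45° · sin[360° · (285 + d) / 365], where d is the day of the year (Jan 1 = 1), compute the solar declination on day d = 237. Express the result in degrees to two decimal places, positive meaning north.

+9.97°

360 × (285 + 237) / 365 = 514.849°; sin(514.849°) = 0.4250.
δ = 23.45 × 0.4250 = 9.966° ≈ +9.97°.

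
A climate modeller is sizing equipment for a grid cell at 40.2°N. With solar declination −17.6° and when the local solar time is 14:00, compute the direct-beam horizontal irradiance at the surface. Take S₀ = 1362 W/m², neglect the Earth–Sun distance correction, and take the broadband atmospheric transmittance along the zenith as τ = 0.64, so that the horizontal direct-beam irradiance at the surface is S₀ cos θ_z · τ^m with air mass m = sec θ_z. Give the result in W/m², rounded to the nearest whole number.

Hour angle H = 15° × (14 − 12) = 30.00°.
cos θ_z = sin φ sin δ + cos φ cos δ cos H = (0.6455)(-0.3024) + (0.7638)(0.9532)(0.8660) = 0.4353.
Air mass m = 1/cos θ_z = 1/0.4353 = 2.297; τ^m = 0.64^2.297 = 0.3588.
Surface direct beam = 1362 × 0.4353 × 0.3588 = 212.72 W/m².

213 W/m²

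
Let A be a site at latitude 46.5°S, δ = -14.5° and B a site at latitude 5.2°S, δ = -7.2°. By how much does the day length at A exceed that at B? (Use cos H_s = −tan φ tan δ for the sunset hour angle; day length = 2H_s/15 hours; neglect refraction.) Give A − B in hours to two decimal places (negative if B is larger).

A: H_s = arccos(−tan -46.5° · tan -14.5°) = 105.81°, so 2H_s/15 = 14.1080 h.
B: H_s = arccos(−tan -5.2° · tan -7.2°) = 90.66°, so 2H_s/15 = 12.0880 h.
A − B = 14.1080 − 12.0880 = 2.0200 h.

+2.02 h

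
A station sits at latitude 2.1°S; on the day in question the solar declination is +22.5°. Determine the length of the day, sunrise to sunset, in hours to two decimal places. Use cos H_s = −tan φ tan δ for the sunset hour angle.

cos H_s = −tan(-2.1°) · tan(22.5°) = 0.0152, so H_s = arccos(0.0152) = 89.13°.
Day length = 2 H_s / 15° h⁻¹ = 178.26° / 15 = 11.884 h.

11.88 hours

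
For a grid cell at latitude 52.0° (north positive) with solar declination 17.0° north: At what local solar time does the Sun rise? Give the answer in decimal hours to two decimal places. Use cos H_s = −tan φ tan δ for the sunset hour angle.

4.46 h

The sunset hour angle satisfies cos H_s = −tan φ tan δ = -0.3913, giving H_s = 113.04°.
Sunrise is at 12 − H_s/15 = 12 − 7.536 = 4.464 h local solar time.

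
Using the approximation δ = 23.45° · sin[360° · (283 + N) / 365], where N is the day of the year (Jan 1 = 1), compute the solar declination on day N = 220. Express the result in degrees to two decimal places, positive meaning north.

360 × (283 + 220) / 365 = 496.110°; sin(496.110°) = 0.6933.
δ = 23.45 × 0.6933 = 16.258° ≈ +16.26°.

+16.26°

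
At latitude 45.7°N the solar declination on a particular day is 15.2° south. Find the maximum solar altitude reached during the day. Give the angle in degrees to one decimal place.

29.1°

At local solar noon the hour angle is zero, so the elevation is 90° − |φ − δ| = 90° − |45.7° − (-15.2°)| = 90° − 60.9° = 29.1°.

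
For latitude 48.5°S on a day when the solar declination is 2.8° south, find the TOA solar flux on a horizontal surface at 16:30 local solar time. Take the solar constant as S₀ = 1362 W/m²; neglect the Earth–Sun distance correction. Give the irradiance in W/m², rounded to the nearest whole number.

395 W/m²

Hour angle H = 15° × (16.5 − 12) = 67.50°.
cos θ_z = sin(-48.5°) sin(-2.8°) + cos(-48.5°) cos(-2.8°) cos(67.50°) = 0.0366 + 0.2533 = 0.2899.
Top-of-atmosphere irradiance = S₀ cos θ_z = 1362 × 0.2899 = 394.84 W/m².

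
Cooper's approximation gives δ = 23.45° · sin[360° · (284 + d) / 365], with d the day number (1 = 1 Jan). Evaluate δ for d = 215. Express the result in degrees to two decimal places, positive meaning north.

+17.38°

360 × (284 + 215) / 365 = 492.164°; sin(492.164°) = 0.7412.
δ = 23.45 × 0.7412 = 17.381° ≈ +17.38°.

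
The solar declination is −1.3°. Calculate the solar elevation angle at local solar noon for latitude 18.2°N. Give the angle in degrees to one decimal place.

At local solar noon the hour angle is zero, so the elevation is 90° − |φ − δ| = 90° − |18.2° − (-1.3°)| = 90° − 19.5° = 70.5°.

70.5°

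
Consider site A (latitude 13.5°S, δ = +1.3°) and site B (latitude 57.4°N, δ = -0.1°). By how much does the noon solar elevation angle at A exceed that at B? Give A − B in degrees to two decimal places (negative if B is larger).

A: 90° − |-13.5 − (1.3)| = 75.20°.
B: 90° − |57.4 − (-0.1)| = 32.50°.
A − B = 75.20 − 32.50 = 42.70°.

+42.70°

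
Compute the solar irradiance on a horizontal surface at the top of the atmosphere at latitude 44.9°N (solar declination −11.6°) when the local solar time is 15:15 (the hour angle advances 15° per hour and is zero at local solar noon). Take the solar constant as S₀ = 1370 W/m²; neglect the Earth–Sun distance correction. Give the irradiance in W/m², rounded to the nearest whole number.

432 W/m²

Hour angle H = 15° × (15.25 − 12) = 48.75°.
With φ = 44.9°, δ = -11.6°, H = 48.75°: sin φ sin δ = -0.1419, cos φ cos δ cos H = 0.4575, so cos θ_z = 0.3156.
Top-of-atmosphere irradiance = S₀ cos θ_z = 1370 × 0.3156 = 432.37 W/m².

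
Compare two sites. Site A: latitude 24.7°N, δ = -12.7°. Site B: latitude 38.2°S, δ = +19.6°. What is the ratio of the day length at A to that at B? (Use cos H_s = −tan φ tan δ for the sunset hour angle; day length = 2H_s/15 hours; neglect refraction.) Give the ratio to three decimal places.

A: H_s = arccos(−tan 24.7° · tan -12.7°) = 84.05°, so 2H_s/15 = 11.2067 h.
B: H_s = arccos(−tan -38.2° · tan 19.6°) = 73.73°, so 2H_s/15 = 9.8307 h.
Ratio A/B = 11.2067 / 9.8307 = 1.1400.

1.140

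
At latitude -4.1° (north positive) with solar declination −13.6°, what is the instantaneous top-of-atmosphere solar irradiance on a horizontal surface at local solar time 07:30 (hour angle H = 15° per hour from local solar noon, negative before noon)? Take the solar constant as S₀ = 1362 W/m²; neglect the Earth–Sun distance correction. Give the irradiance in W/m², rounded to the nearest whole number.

Hour angle H = 15° × (7.5 − 12) = -67.50°.
cos θ_z = sin(-4.1°) sin(-13.6°) + cos(-4.1°) cos(-13.6°) cos(-67.50°) = 0.0168 + 0.3710 = 0.3878.
Top-of-atmosphere irradiance = S₀ cos θ_z = 1362 × 0.3878 = 528.18 W/m².

528 W/m²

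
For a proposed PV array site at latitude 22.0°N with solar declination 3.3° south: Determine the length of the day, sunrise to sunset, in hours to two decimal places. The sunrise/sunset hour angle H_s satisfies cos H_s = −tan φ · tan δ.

−tan φ tan δ = −(0.4040)(-0.0577) = 0.0233; H_s = arccos(0.0233) = 88.66°.
Day length = 2 H_s / 15° h⁻¹ = 177.32° / 15 = 11.821 h.

11.82 hours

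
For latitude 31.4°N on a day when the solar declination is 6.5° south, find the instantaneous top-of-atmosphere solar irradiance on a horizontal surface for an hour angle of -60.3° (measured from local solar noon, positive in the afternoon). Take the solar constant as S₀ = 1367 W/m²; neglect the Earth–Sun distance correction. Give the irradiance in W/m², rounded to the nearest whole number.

cos θ_z = sin φ sin δ + cos φ cos δ cos H = (0.5210)(-0.1132) + (0.8536)(0.9936)(0.4955) = 0.3613.
Top-of-atmosphere irradiance = S₀ cos θ_z = 1367 × 0.3613 = 493.90 W/m².

494 W/m²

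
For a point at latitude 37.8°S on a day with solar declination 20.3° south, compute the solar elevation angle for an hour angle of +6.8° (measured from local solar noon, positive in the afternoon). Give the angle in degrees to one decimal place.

71.5°

cos θ_z = sin(-37.8°) sin(-20.3°) + cos(-37.8°) cos(-20.3°) cos(6.80°) = 0.2126 + 0.7359 = 0.9485.
θ_z = arccos(0.9485) = 18.47°, so the elevation is 90° − 18.47° = 71.53°.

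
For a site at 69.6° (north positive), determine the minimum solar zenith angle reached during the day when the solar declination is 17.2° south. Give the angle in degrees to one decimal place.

86.8°

At local solar noon the hour angle is zero, so the zenith angle is |φ − δ| = |69.6° − (-17.2°)| = 86.8°.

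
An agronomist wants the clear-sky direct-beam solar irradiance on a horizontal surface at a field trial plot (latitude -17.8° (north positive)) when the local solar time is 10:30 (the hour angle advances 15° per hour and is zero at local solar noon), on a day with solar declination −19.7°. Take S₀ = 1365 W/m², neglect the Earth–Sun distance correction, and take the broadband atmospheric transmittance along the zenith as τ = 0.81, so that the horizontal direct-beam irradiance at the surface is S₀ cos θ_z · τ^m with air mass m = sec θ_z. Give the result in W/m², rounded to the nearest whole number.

1014 W/m²

Hour angle H = 15° × (10.5 − 12) = -22.50°.
With φ = -17.8°, δ = -19.7°, H = -22.50°: sin φ sin δ = 0.1030, cos φ cos δ cos H = 0.8282, so cos θ_z = 0.9312.
Air mass m = 1/cos θ_z = 1/0.9312 = 1.074; τ^m = 0.81^1.074 = 0.7975.
Surface direct beam = 1365 × 0.9312 × 0.7975 = 1013.69 W/m².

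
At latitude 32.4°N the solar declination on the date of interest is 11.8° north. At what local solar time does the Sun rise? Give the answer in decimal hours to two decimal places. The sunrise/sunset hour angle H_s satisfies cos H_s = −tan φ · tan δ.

5.49 h

The sunset hour angle satisfies cos H_s = −tan φ tan δ = -0.1326, giving H_s = 97.62°.
Sunrise is at 12 − H_s/15 = 12 − 6.508 = 5.492 h local solar time.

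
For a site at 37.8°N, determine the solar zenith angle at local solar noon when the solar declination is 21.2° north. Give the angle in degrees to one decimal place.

At local solar noon the hour angle is zero, so the zenith angle is |φ − δ| = |37.8° − (21.2°)| = 16.6°.

16.6°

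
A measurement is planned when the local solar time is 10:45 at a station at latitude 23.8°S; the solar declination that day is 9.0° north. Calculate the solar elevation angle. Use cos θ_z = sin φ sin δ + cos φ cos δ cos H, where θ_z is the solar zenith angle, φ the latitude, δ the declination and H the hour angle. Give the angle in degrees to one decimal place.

52.4°

Hour angle H = 15° × (10.75 − 12) = -18.75°.
With φ = -23.8°, δ = 9.0°, H = -18.75°: sin φ sin δ = -0.0631, cos φ cos δ cos H = 0.8557, so cos θ_z = 0.7926.
θ_z = arccos(0.7926) = 37.57°, so the elevation is 90° − 37.57° = 52.43°.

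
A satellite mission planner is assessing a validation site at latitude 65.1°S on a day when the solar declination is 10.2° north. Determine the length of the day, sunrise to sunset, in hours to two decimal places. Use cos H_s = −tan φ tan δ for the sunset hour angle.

8.96 hours

The sunset hour angle satisfies cos H_s = −tan φ tan δ = 0.3876, giving H_s = 67.19°.
Day length = 2 H_s / 15° h⁻¹ = 134.38° / 15 = 8.959 h.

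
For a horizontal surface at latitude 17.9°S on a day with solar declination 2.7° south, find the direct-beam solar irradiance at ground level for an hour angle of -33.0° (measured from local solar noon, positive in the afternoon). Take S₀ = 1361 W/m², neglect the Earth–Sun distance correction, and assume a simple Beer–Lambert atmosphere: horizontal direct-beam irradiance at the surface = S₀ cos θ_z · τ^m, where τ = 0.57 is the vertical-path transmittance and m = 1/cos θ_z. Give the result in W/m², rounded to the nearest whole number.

553 W/m²

cos θ_z = sin(-17.9°) sin(-2.7°) + cos(-17.9°) cos(-2.7°) cos(-33.00°) = 0.0145 + 0.7972 = 0.8117.
Air mass m = 1/cos θ_z = 1/0.8117 = 1.232; τ^m = 0.57^1.232 = 0.5003.
Surface direct beam = 1361 × 0.8117 × 0.5003 = 552.69 W/m².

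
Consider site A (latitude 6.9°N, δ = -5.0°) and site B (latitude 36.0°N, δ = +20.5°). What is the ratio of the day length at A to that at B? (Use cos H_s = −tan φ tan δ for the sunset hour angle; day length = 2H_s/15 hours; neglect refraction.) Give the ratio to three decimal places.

0.845

A: H_s = arccos(−tan 6.9° · tan -5.0°) = 89.39°, so 2H_s/15 = 11.9187 h.
B: H_s = arccos(−tan 36.0° · tan 20.5°) = 105.76°, so 2H_s/15 = 14.1013 h.
Ratio A/B = 11.9187 / 14.1013 = 0.8452.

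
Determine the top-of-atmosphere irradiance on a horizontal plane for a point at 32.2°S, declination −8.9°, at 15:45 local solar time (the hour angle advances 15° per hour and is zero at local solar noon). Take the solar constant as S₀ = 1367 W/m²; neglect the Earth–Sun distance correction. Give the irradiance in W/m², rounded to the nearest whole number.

Hour angle H = 15° × (15.75 − 12) = 56.25°.
cos θ_z = sin(-32.2°) sin(-8.9°) + cos(-32.2°) cos(-8.9°) cos(56.25°) = 0.0824 + 0.4645 = 0.5469.
Top-of-atmosphere irradiance = S₀ cos θ_z = 1367 × 0.5469 = 747.61 W/m².

748 W/m²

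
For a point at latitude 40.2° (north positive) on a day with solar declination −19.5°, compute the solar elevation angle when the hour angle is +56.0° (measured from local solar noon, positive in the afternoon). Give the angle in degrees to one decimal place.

10.8°

cos θ_z = sin(40.2°) sin(-19.5°) + cos(40.2°) cos(-19.5°) cos(56.00°) = -0.2155 + 0.4026 = 0.1871.
θ_z = arccos(0.1871) = 79.22°, so the elevation is 90° − 79.22° = 10.78°.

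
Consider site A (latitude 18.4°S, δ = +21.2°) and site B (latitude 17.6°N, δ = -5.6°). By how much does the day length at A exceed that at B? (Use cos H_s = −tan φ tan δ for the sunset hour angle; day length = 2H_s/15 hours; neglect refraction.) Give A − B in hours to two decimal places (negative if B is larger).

A: H_s = arccos(−tan -18.4° · tan 21.2°) = 82.59°, so 2H_s/15 = 11.0120 h.
B: H_s = arccos(−tan 17.6° · tan -5.6°) = 88.22°, so 2H_s/15 = 11.7627 h.
A − B = 11.0120 − 11.7627 = -0.7507 h.

-0.75 h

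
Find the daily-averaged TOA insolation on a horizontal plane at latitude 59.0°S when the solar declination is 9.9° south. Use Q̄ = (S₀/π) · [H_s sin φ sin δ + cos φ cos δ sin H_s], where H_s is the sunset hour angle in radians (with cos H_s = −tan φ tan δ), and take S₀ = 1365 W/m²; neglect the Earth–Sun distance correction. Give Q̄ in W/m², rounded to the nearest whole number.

330 W/m²

cos H_s = −tan(-59.0°) · tan(-9.9°) = -0.2905, so H_s = arccos(-0.2905) = 106.89°. In radians, H_s = 1.8656.
H_s sin φ sin δ = 1.8656 × -0.8572 × -0.1719 = 0.2749.
cos φ cos δ sin H_s = 0.5150 × 0.9851 × 0.9569 = 0.4855.
Q̄ = (1365/π) × (0.2749 + 0.4855) = 434.49 × 0.7604 = 330.39 W/m².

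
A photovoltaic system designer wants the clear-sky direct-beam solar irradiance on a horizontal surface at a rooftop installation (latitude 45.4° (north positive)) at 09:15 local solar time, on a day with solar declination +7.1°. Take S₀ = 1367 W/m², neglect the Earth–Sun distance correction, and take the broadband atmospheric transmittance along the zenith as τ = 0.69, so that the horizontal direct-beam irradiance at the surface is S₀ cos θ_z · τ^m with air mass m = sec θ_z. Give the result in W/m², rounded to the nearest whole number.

456 W/m²

Hour angle H = 15° × (9.25 − 12) = -41.25°.
With φ = 45.4°, δ = 7.1°, H = -41.25°: sin φ sin δ = 0.0880, cos φ cos δ cos H = 0.5239, so cos θ_z = 0.6119.
Air mass m = 1/cos θ_z = 1/0.6119 = 1.634; τ^m = 0.69^1.634 = 0.5454.
Surface direct beam = 1367 × 0.6119 × 0.5454 = 456.21 W/m².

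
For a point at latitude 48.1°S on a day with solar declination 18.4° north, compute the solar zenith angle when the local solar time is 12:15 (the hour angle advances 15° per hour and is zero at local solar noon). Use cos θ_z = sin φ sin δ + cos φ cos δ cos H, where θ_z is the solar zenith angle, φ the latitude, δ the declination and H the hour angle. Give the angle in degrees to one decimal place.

Hour angle H = 15° × (12.25 − 12) = 3.75°.
With φ = -48.1°, δ = 18.4°, H = 3.75°: sin φ sin δ = -0.2349, cos φ cos δ cos H = 0.6323, so cos θ_z = 0.3974.
θ_z = arccos(0.3974) = 66.58°.

66.6°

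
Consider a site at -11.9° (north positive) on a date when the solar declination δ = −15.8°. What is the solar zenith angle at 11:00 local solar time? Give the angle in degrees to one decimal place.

15.1°

Hour angle H = 15° × (11 − 12) = -15.00°.
cos θ_z = sin(-11.9°) sin(-15.8°) + cos(-11.9°) cos(-15.8°) cos(-15.00°) = 0.0561 + 0.9095 = 0.9656.
θ_z = arccos(0.9656) = 15.07°.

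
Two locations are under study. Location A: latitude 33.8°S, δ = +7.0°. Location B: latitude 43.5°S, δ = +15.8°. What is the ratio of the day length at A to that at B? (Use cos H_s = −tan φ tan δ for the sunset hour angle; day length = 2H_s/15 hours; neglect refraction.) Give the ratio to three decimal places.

A: H_s = arccos(−tan -33.8° · tan 7.0°) = 85.29°, so 2H_s/15 = 11.3720 h.
B: H_s = arccos(−tan -43.5° · tan 15.8°) = 74.42°, so 2H_s/15 = 9.9227 h.
Ratio A/B = 11.3720 / 9.9227 = 1.1461.

1.146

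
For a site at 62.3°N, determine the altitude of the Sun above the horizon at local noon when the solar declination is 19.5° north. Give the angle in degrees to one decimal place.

47.2°

At local solar noon the hour angle is zero, so the elevation is 90° − |φ − δ| = 90° − |62.3° − (19.5°)| = 90° − 42.8° = 47.2°.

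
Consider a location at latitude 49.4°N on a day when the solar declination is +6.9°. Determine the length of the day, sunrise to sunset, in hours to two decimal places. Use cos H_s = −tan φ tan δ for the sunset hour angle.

13.08 hours

cos H_s = −tan(49.4°) · tan(6.9°) = -0.1412, so H_s = arccos(-0.1412) = 98.12°.
Day length = 2 H_s / 15° h⁻¹ = 196.24° / 15 = 13.083 h.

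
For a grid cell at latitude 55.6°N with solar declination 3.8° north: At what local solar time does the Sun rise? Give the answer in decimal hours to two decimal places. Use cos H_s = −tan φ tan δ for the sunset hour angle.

5.63 h

The sunset hour angle satisfies cos H_s = −tan φ tan δ = -0.0970, giving H_s = 95.57°.
Sunrise is at 12 − H_s/15 = 12 − 6.371 = 5.629 h local solar time.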